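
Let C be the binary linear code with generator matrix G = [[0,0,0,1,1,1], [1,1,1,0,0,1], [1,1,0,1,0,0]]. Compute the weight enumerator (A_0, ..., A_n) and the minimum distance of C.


Weight distribution: A_0 = 1, A_2 = 1, A_3 = 3, A_4 = 2, A_5 = 1. Minimum distance d = 2.

Enumerate all 2^3 = 8 messages m ∈ F_2^3.
For each, compute codeword c = mG in F_2^6, then tally its weight.
  m = 000 → c = 000000, weight = 0.
  m = 100 → c = 000111, weight = 3.
  m = 010 → c = 111001, weight = 4.
  m = 110 → c = 111110, weight = 5.
  m = 001 → c = 110100, weight = 3.
  m = 101 → c = 110011, weight = 4.
  m = 011 → c = 001101, weight = 3.
  m = 111 → c = 001010, weight = 2.
Tally weights:
  weight 0: 1 codewords.
  weight 2: 1 codewords.
  weight 3: 3 codewords.
  weight 4: 2 codewords.
  weight 5: 1 codewords.
Minimum distance d = smallest w > 0 with A_w > 0 = 2.
Sanity: Σ A_w = 8 = 2^3 = 8 ✓.


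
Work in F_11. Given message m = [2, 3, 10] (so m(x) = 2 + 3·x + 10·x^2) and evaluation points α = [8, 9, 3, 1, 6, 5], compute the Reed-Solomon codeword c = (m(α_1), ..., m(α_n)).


c = [6, 3, 2, 4, 6, 3]

Message polynomial: m(x) = 2 + 3·x + 10·x^2 (mod 11).
For each evaluation point α_i, compute m(α_i) mod 11:
  α_1 = 8: Horner steps 10 → 6 → 6, so m(8) = 6.
  α_2 = 9: Horner steps 10 → 5 → 3, so m(9) = 3.
  α_3 = 3: Horner steps 10 → 0 → 2, so m(3) = 2.
  α_4 = 1: Horner steps 10 → 2 → 4, so m(1) = 4.
  α_5 = 6: Horner steps 10 → 8 → 6, so m(6) = 6.
  α_6 = 5: Horner steps 10 → 9 → 3, so m(5) = 3.
Codeword c = [6, 3, 2, 4, 6, 3] ∈ F_11^6.


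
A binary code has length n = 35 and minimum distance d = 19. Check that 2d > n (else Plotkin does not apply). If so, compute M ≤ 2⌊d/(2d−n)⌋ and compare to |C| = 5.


Plotkin bound M ≤ 12; given |C| = 5 ≤ bound (satisfied).

Check applicability: 2d = 38, n = 35.
2d − n = 3 > 0, so Plotkin applies.
Compute d/(2d−n) = 19/3 ≈ 6.3333.
⌊d/(2d−n)⌋ = 6.
Plotkin bound: M ≤ 2·6 = 12.
Given |C| = 5, check: satisfied.
This |C| is below the Plotkin bound.


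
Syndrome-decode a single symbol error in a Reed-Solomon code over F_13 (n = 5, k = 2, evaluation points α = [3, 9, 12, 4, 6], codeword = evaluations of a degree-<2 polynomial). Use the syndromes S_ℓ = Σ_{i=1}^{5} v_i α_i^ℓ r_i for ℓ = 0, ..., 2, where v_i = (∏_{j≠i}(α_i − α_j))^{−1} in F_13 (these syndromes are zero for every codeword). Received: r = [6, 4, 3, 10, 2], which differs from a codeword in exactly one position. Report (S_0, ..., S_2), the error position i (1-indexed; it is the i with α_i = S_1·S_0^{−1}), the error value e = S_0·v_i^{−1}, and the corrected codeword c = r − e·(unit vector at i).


S = (9, 2, 12), error at position 5, error magnitude e = 10, c = [6, 4, 3, 10, 5].

Step 1: column multipliers v_i = (∏_{j≠i}(α_i − α_j))^{−1} mod 13.
  i = 1 (α = 3): (3−9)(3−12)(3−4)(3−6) = (−6)·(−9)·(−1)·(−3) = 162 ≡ 6, so v_1 = 6^{−1} = 11 (mod 13).
  i = 2 (α = 9): (9−3)(9−12)(9−4)(9−6) = 6·(−3)·5·3 = −270 ≡ 3, so v_2 = 3^{−1} = 9 (mod 13).
  i = 3 (α = 12): (12−3)(12−9)(12−4)(12−6) = 9·3·8·6 = 1296 ≡ 9, so v_3 = 9^{−1} = 3 (mod 13).
  i = 4 (α = 4): (4−3)(4−9)(4−12)(4−6) = 1·(−5)·(−8)·(−2) = −80 ≡ 11, so v_4 = 11^{−1} = 6 (mod 13).
  i = 5 (α = 6): (6−3)(6−9)(6−12)(6−4) = 3·(−3)·(−6)·2 = 108 ≡ 4, so v_5 = 4^{−1} = 10 (mod 13).
  v = [11, 9, 3, 6, 10].
Step 2: syndromes of r = [6, 4, 3, 10, 2] (all sums mod 13).
  S_0 = Σ v_i r_i = 11·6 + 9·4 + 3·3 + 6·10 + 10·2 = 191 ≡ 9.
  S_1 = Σ v_i α_i r_i = 11·3·6 + 9·9·4 + 3·12·3 + 6·4·10 + 10·6·2 = 990 ≡ 2.
  α_i^2 mod 13 = [9, 3, 1, 3, 10].
  S_2 = Σ v_i α_i^2 r_i = 11·9·6 + 9·3·4 + 3·1·3 + 6·3·10 + 10·10·2 = 1091 ≡ 12.
  S = (9, 2, 12) ≠ 0, so r is not a codeword (an error is present).
Step 3: locate the error. For a single error e at position i, S_ℓ = v_i·e·α_i^ℓ, so α_err = S_1/S_0.
  S_0^{−1} = 9^{−1} = 3 (mod 13), so α_err = 2·3 = 6 ≡ 6 = α_5. Error position i = 5.
  Consistency check: S_2/S_1 = 12·7 = 84 ≡ 6 = α_err ✓ (single-error assumption holds).
Step 4: error magnitude e = S_0/v_5 = S_0·∏_{j≠5}(α_5 − α_j) = 9·4 = 36 ≡ 10 (mod 13).
Step 5: correct position 5: c_5 = r_5 − e = 2 − 10 ≡ 5 (mod 13). Hence c = [6, 4, 3, 10, 5].
  Check: interpolating c through the α_i gives m(x) = 7 + 4·x (degree < 2) with m(α_i) = c_i for every i, so c is indeed a codeword.


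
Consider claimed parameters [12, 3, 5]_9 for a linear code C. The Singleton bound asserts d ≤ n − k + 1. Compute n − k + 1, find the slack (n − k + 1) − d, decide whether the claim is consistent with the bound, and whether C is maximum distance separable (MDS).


Singleton RHS = n − k + 1 = 10, slack = 5, bound satisfied, not MDS.

Singleton bound: d ≤ n − k + 1.
Here n = 12, k = 3, so n − k + 1 = 10.
Given d = 5, check d ≤ 10: YES.
Slack = (n − k + 1) − d = 5.
The code is NOT MDS (slack = 5 > 0).
Description: the claimed parameters are [12, 3, 5]_9; such a code would be non-MDS.


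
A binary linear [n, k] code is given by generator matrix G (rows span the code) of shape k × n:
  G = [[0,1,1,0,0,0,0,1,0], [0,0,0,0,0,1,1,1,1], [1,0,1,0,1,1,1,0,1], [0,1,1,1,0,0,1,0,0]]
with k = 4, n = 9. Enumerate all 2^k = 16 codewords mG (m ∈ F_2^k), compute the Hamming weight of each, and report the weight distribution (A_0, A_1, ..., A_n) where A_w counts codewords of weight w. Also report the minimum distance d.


Weight distribution: A_0 = 1, A_3 = 4, A_4 = 3, A_5 = 2, A_6 = 4, A_7 = 2. Minimum distance d = 3.

Enumerate all 2^4 = 16 messages m ∈ F_2^4.
For each, compute codeword c = mG in F_2^9, then tally its weight.
  m = 0000 → c = 000000000, weight = 0.
  m = 1000 → c = 011000010, weight = 3.
  m = 0100 → c = 000001111, weight = 4.
  m = 1100 → c = 011001101, weight = 5.
  m = 0010 → c = 101011101, weight = 6.
  m = 1010 → c = 110011111, weight = 7.
  m = 0110 → c = 101010010, weight = 4.
  m = 1110 → c = 110010000, weight = 3.
  m = 0001 → c = 011100100, weight = 4.
  m = 1001 → c = 000100110, weight = 3.
  m = 0101 → c = 011101011, weight = 6.
  m = 1101 → c = 000101001, weight = 3.
  m = 0011 → c = 110111001, weight = 6.
  m = 1011 → c = 101111011, weight = 7.
  m = 0111 → c = 110110110, weight = 6.
  m = 1111 → c = 101110100, weight = 5.
Tally weights:
  weight 0: 1 codewords.
  weight 3: 4 codewords.
  weight 4: 3 codewords.
  weight 5: 2 codewords.
  weight 6: 4 codewords.
  weight 7: 2 codewords.
Minimum distance d = smallest w > 0 with A_w > 0 = 3.
Sanity: Σ A_w = 16 = 2^4 = 16 ✓.


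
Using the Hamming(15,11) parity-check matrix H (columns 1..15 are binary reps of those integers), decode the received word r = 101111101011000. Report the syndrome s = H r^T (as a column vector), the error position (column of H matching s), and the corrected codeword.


s = (1, 1, 0, 0)^T, error position = 12, corrected codeword c = 101111101010000

Compute s = H r^T mod 2 one row at a time:
  s_1 = 0 + 1 + 0 + 1 + 1 + 0 + 0 + 0 = 3 ≡ 1 (mod 2).
  s_2 = 1 + 1 + 1 + 1 + 1 + 0 + 0 + 0 = 5 ≡ 1 (mod 2).
  s_3 = 0 + 1 + 1 + 1 + 0 + 1 + 0 + 0 = 4 ≡ 0 (mod 2).
  s_4 = 1 + 1 + 1 + 1 + 1 + 1 + 0 + 0 = 6 ≡ 0 (mod 2).
s = (1, 1, 0, 0)^T — this equals column 12 of H (binary 1100), so error is at position 12.
Correct: flip bit 12 of r = 101111101011000 to get c = 101111101010000.


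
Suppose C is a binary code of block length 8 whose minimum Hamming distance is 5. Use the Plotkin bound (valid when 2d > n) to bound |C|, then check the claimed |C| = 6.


Plotkin bound M ≤ 4; given |C| = 6 > bound (violated).

Check applicability: 2d = 10, n = 8.
2d − n = 2 > 0, so Plotkin applies.
Compute d/(2d−n) = 5/2 ≈ 2.5000.
⌊d/(2d−n)⌋ = 2.
Plotkin bound: M ≤ 2·2 = 4.
Given |C| = 6, check: VIOLATED.
This |C| is above the Plotkin bound, so no binary code with n = 8, d = 5 and 6 codewords exists.


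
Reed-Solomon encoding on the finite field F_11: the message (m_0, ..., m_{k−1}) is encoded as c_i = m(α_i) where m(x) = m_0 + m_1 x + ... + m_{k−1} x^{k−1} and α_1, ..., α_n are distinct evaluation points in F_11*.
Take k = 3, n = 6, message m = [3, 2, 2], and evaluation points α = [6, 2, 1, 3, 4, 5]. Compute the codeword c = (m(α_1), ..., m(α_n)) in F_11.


c = [10, 4, 7, 5, 10, 8]

Message polynomial: m(x) = 3 + 2·x + 2·x^2 (mod 11).
For each evaluation point α_i, compute m(α_i) mod 11:
  α_1 = 6: Horner steps 2 → 3 → 10, so m(6) = 10.
  α_2 = 2: Horner steps 2 → 6 → 4, so m(2) = 4.
  α_3 = 1: Horner steps 2 → 4 → 7, so m(1) = 7.
  α_4 = 3: Horner steps 2 → 8 → 5, so m(3) = 5.
  α_5 = 4: Horner steps 2 → 10 → 10, so m(4) = 10.
  α_6 = 5: Horner steps 2 → 1 → 8, so m(5) = 8.
Codeword c = [10, 4, 7, 5, 10, 8] ∈ F_11^6.


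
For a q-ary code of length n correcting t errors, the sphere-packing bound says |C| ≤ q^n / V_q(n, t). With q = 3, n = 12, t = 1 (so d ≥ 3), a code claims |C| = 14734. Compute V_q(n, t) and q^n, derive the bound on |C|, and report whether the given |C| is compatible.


V_q(n, t) = 25, q^n = 531441, Hamming bound = 21257, |C| = 14734 ≤ bound (satisfied).

Step 1: Compute V_q(n, t) = Σ_{j=0}^1 C(n, j) (q−1)^j.
  j = 0: C(12,0)·(2)^0 = 1·1 = 1.
  j = 1: C(12,1)·(2)^1 = 12·2 = 24.
  V_q(n, t) = 1 + 24 = 25.
Step 2: q^n = 3^12 = 531441.
Step 3: Hamming bound ⌊q^n / V_q(n,t)⌋ = ⌊531441/25⌋ = 21257.
Step 4: Compare |C| = 14734 to 21257: satisfied.
The claimed |C| lies below the Hamming bound.


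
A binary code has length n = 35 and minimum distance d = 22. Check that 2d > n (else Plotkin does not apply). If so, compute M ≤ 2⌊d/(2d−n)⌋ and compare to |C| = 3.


Plotkin bound M ≤ 4; given |C| = 3 ≤ bound (satisfied).

Check applicability: 2d = 44, n = 35.
2d − n = 9 > 0, so Plotkin applies.
Compute d/(2d−n) = 22/9 ≈ 2.4444.
⌊d/(2d−n)⌋ = 2.
Plotkin bound: M ≤ 2·2 = 4.
Given |C| = 3, check: satisfied.
This |C| is below the Plotkin bound.


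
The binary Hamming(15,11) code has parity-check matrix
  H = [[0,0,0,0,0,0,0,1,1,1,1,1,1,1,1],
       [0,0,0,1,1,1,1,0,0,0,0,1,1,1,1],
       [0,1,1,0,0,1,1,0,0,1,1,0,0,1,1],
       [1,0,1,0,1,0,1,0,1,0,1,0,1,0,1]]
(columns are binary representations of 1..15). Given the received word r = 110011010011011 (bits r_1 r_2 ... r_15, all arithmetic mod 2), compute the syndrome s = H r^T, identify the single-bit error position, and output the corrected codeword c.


s = (1, 1, 1, 0)^T, error position = 14, corrected codeword c = 110011010011001

Compute s = H r^T mod 2 one row at a time:
  s_1 = 1 + 0 + 0 + 1 + 1 + 0 + 1 + 1 = 5 ≡ 1 (mod 2).
  s_2 = 0 + 1 + 1 + 0 + 1 + 0 + 1 + 1 = 5 ≡ 1 (mod 2).
  s_3 = 1 + 0 + 1 + 0 + 0 + 1 + 1 + 1 = 5 ≡ 1 (mod 2).
  s_4 = 1 + 0 + 1 + 0 + 0 + 1 + 0 + 1 = 4 ≡ 0 (mod 2).
s = (1, 1, 1, 0)^T — this equals column 14 of H (binary 1110), so error is at position 14.
Correct: flip bit 14 of r = 110011010011011 to get c = 110011010011001.


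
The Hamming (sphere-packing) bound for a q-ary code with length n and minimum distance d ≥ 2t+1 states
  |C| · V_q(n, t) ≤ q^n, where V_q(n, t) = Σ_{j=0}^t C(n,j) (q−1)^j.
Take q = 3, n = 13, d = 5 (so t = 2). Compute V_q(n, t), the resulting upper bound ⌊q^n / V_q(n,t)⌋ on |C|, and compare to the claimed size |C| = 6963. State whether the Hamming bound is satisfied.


V_q(n, t) = 339, q^n = 1594323, Hamming bound = 4703, |C| = 6963 > bound (violated).

Step 1: Compute V_q(n, t) = Σ_{j=0}^2 C(n, j) (q−1)^j.
  j = 0: C(13,0)·(2)^0 = 1·1 = 1.
  j = 1: C(13,1)·(2)^1 = 13·2 = 26.
  j = 2: C(13,2)·(2)^2 = 78·4 = 312.
  V_q(n, t) = 1 + 26 + 312 = 339.
Step 2: q^n = 3^13 = 1594323.
Step 3: Hamming bound ⌊q^n / V_q(n,t)⌋ = ⌊1594323/339⌋ = 4703.
Step 4: Compare |C| = 6963 to 4703: violated.
The claimed |C| lies above the Hamming bound, so no 3-ary code of length 13 with d ≥ 5 can have 6963 codewords.


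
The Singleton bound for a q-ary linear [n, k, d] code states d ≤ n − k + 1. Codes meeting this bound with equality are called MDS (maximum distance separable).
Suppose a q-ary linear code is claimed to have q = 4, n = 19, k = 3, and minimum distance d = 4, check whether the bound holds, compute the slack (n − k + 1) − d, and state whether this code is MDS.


Singleton RHS = n − k + 1 = 17, slack = 13, bound satisfied, not MDS.

Singleton bound: d ≤ n − k + 1.
Here n = 19, k = 3, so n − k + 1 = 17.
Given d = 4, check d ≤ 17: YES.
Slack = (n − k + 1) − d = 13.
The code is NOT MDS (slack = 13 > 0).
Description: the claimed parameters are [19, 3, 4]_4; such a code would be non-MDS.


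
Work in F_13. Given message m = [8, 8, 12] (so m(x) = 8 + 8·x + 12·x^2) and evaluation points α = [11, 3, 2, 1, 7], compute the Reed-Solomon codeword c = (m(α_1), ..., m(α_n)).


c = [1, 10, 7, 2, 2]

Message polynomial: m(x) = 8 + 8·x + 12·x^2 (mod 13).
For each evaluation point α_i, compute m(α_i) mod 13:
  α_1 = 11: Horner steps 12 → 10 → 1, so m(11) = 1.
  α_2 = 3: Horner steps 12 → 5 → 10, so m(3) = 10.
  α_3 = 2: Horner steps 12 → 6 → 7, so m(2) = 7.
  α_4 = 1: Horner steps 12 → 7 → 2, so m(1) = 2.
  α_5 = 7: Horner steps 12 → 1 → 2, so m(7) = 2.
Codeword c = [1, 10, 7, 2, 2] ∈ F_13^5.


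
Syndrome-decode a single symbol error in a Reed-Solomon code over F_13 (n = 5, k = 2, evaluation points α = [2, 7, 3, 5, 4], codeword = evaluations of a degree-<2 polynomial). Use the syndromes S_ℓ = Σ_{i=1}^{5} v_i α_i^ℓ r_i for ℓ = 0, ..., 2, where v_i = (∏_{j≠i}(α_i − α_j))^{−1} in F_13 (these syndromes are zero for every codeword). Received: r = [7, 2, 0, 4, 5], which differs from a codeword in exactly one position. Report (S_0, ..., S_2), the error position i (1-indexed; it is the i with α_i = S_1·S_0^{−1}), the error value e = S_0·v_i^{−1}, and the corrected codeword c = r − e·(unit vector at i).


S = (4, 12, 10), error at position 3, error magnitude e = 7, c = [7, 2, 6, 4, 5].

Step 1: column multipliers v_i = (∏_{j≠i}(α_i − α_j))^{−1} mod 13.
  i = 1 (α = 2): (2−7)(2−3)(2−5)(2−4) = (−5)·(−1)·(−3)·(−2) = 30 ≡ 4, so v_1 = 4^{−1} = 10 (mod 13).
  i = 2 (α = 7): (7−2)(7−3)(7−5)(7−4) = 5·4·2·3 = 120 ≡ 3, so v_2 = 3^{−1} = 9 (mod 13).
  i = 3 (α = 3): (3−2)(3−7)(3−5)(3−4) = 1·(−4)·(−2)·(−1) = −8 ≡ 5, so v_3 = 5^{−1} = 8 (mod 13).
  i = 4 (α = 5): (5−2)(5−7)(5−3)(5−4) = 3·(−2)·2·1 = −12 ≡ 1, so v_4 = 1^{−1} = 1 (mod 13).
  i = 5 (α = 4): (4−2)(4−7)(4−3)(4−5) = 2·(−3)·1·(−1) = 6 ≡ 6, so v_5 = 6^{−1} = 11 (mod 13).
  v = [10, 9, 8, 1, 11].
Step 2: syndromes of r = [7, 2, 0, 4, 5] (all sums mod 13).
  S_0 = Σ v_i r_i = 10·7 + 9·2 + 8·0 + 1·4 + 11·5 = 147 ≡ 4.
  S_1 = Σ v_i α_i r_i = 10·2·7 + 9·7·2 + 8·3·0 + 1·5·4 + 11·4·5 = 506 ≡ 12.
  α_i^2 mod 13 = [4, 10, 9, 12, 3].
  S_2 = Σ v_i α_i^2 r_i = 10·4·7 + 9·10·2 + 8·9·0 + 1·12·4 + 11·3·5 = 673 ≡ 10.
  S = (4, 12, 10) ≠ 0, so r is not a codeword (an error is present).
Step 3: locate the error. For a single error e at position i, S_ℓ = v_i·e·α_i^ℓ, so α_err = S_1/S_0.
  S_0^{−1} = 4^{−1} = 10 (mod 13), so α_err = 12·10 = 120 ≡ 3 = α_3. Error position i = 3.
  Consistency check: S_2/S_1 = 10·12 = 120 ≡ 3 = α_err ✓ (single-error assumption holds).
Step 4: error magnitude e = S_0/v_3 = S_0·∏_{j≠3}(α_3 − α_j) = 4·5 = 20 ≡ 7 (mod 13).
Step 5: correct position 3: c_3 = r_3 − e = 0 − 7 ≡ 6 (mod 13). Hence c = [7, 2, 6, 4, 5].
  Check: interpolating c through the α_i gives m(x) = 9 + 12·x (degree < 2) with m(α_i) = c_i for every i, so c is indeed a codeword.


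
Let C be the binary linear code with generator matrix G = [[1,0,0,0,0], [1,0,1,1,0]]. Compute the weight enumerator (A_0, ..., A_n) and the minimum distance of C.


Weight distribution: A_0 = 1, A_1 = 1, A_2 = 1, A_3 = 1. Minimum distance d = 1.

Enumerate all 2^2 = 4 messages m ∈ F_2^2.
For each, compute codeword c = mG in F_2^5, then tally its weight.
  m = 00 → c = 00000, weight = 0.
  m = 10 → c = 10000, weight = 1.
  m = 01 → c = 10110, weight = 3.
  m = 11 → c = 00110, weight = 2.
Tally weights:
  weight 0: 1 codewords.
  weight 1: 1 codewords.
  weight 2: 1 codewords.
  weight 3: 1 codewords.
Minimum distance d = smallest w > 0 with A_w > 0 = 1.
Sanity: Σ A_w = 4 = 2^2 = 4 ✓.


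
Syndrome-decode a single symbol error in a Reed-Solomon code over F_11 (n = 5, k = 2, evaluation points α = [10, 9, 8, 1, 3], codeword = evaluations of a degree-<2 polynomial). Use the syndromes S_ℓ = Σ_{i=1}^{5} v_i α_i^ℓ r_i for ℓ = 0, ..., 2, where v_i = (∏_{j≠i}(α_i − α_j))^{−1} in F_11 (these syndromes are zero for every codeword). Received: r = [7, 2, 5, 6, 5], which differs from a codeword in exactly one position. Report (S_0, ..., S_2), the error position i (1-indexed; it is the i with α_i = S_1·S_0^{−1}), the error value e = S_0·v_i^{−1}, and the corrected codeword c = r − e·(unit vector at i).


S = (2, 5, 7), error at position 3, error magnitude e = 8, c = [7, 2, 8, 6, 5].

Step 1: column multipliers v_i = (∏_{j≠i}(α_i − α_j))^{−1} mod 11.
  i = 1 (α = 10): (10−9)(10−8)(10−1)(10−3) = 1·2·9·7 = 126 ≡ 5, so v_1 = 5^{−1} = 9 (mod 11).
  i = 2 (α = 9): (9−10)(9−8)(9−1)(9−3) = (−1)·1·8·6 = −48 ≡ 7, so v_2 = 7^{−1} = 8 (mod 11).
  i = 3 (α = 8): (8−10)(8−9)(8−1)(8−3) = (−2)·(−1)·7·5 = 70 ≡ 4, so v_3 = 4^{−1} = 3 (mod 11).
  i = 4 (α = 1): (1−10)(1−9)(1−8)(1−3) = (−9)·(−8)·(−7)·(−2) = 1008 ≡ 7, so v_4 = 7^{−1} = 8 (mod 11).
  i = 5 (α = 3): (3−10)(3−9)(3−8)(3−1) = (−7)·(−6)·(−5)·2 = −420 ≡ 9, so v_5 = 9^{−1} = 5 (mod 11).
  v = [9, 8, 3, 8, 5].
Step 2: syndromes of r = [7, 2, 5, 6, 5] (all sums mod 11).
  S_0 = Σ v_i r_i = 9·7 + 8·2 + 3·5 + 8·6 + 5·5 = 167 ≡ 2.
  S_1 = Σ v_i α_i r_i = 9·10·7 + 8·9·2 + 3·8·5 + 8·1·6 + 5·3·5 = 1017 ≡ 5.
  α_i^2 mod 11 = [1, 4, 9, 1, 9].
  S_2 = Σ v_i α_i^2 r_i = 9·1·7 + 8·4·2 + 3·9·5 + 8·1·6 + 5·9·5 = 535 ≡ 7.
  S = (2, 5, 7) ≠ 0, so r is not a codeword (an error is present).
Step 3: locate the error. For a single error e at position i, S_ℓ = v_i·e·α_i^ℓ, so α_err = S_1/S_0.
  S_0^{−1} = 2^{−1} = 6 (mod 11), so α_err = 5·6 = 30 ≡ 8 = α_3. Error position i = 3.
  Consistency check: S_2/S_1 = 7·9 = 63 ≡ 8 = α_err ✓ (single-error assumption holds).
Step 4: error magnitude e = S_0/v_3 = S_0·∏_{j≠3}(α_3 − α_j) = 2·4 = 8 ≡ 8 (mod 11).
Step 5: correct position 3: c_3 = r_3 − e = 5 − 8 ≡ 8 (mod 11). Hence c = [7, 2, 8, 6, 5].
  Check: interpolating c through the α_i gives m(x) = 1 + 5·x (degree < 2) with m(α_i) = c_i for every i, so c is indeed a codeword.


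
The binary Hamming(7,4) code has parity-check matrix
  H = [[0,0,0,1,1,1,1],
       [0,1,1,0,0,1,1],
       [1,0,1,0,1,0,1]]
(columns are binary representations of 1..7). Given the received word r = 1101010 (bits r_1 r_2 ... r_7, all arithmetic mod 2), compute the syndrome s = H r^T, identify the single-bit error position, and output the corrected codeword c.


s = (0, 0, 1)^T, error position = 1, corrected codeword c = 0101010

Compute s = H r^T mod 2 one row at a time:
  s_1 = 1 + 0 + 1 + 0 = 2 ≡ 0 (mod 2).
  s_2 = 1 + 0 + 1 + 0 = 2 ≡ 0 (mod 2).
  s_3 = 1 + 0 + 0 + 0 = 1 ≡ 1 (mod 2).
s = (0, 0, 1)^T — this equals column 1 of H (binary 001), so error is at position 1.
Correct: flip bit 1 of r = 1101010 to get c = 0101010.


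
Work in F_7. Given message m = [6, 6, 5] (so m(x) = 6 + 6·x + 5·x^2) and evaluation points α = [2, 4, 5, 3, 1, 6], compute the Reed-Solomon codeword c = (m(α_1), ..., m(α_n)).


c = [3, 5, 0, 6, 3, 5]

Message polynomial: m(x) = 6 + 6·x + 5·x^2 (mod 7).
For each evaluation point α_i, compute m(α_i) mod 7:
  α_1 = 2: Horner steps 5 → 2 → 3, so m(2) = 3.
  α_2 = 4: Horner steps 5 → 5 → 5, so m(4) = 5.
  α_3 = 5: Horner steps 5 → 3 → 0, so m(5) = 0.
  α_4 = 3: Horner steps 5 → 0 → 6, so m(3) = 6.
  α_5 = 1: Horner steps 5 → 4 → 3, so m(1) = 3.
  α_6 = 6: Horner steps 5 → 1 → 5, so m(6) = 5.
Codeword c = [3, 5, 0, 6, 3, 5] ∈ F_7^6.


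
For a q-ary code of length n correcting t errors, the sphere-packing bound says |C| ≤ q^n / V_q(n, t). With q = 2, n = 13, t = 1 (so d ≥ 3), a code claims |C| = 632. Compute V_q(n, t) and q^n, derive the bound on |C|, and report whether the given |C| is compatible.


V_q(n, t) = 14, q^n = 8192, Hamming bound = 585, |C| = 632 > bound (violated).

Step 1: Compute V_q(n, t) = Σ_{j=0}^1 C(n, j) (q−1)^j.
  j = 0: C(13,0)·(1)^0 = 1·1 = 1.
  j = 1: C(13,1)·(1)^1 = 13·1 = 13.
  V_q(n, t) = 1 + 13 = 14.
Step 2: q^n = 2^13 = 8192.
Step 3: Hamming bound ⌊q^n / V_q(n,t)⌋ = ⌊8192/14⌋ = 585.
Step 4: Compare |C| = 632 to 585: violated.
The claimed |C| lies above the Hamming bound, so no 2-ary code of length 13 with d ≥ 3 can have 632 codewords.


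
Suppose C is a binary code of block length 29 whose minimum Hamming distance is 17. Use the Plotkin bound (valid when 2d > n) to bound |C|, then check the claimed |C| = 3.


Plotkin bound M ≤ 6; given |C| = 3 ≤ bound (satisfied).

Check applicability: 2d = 34, n = 29.
2d − n = 5 > 0, so Plotkin applies.
Compute d/(2d−n) = 17/5 ≈ 3.4000.
⌊d/(2d−n)⌋ = 3.
Plotkin bound: M ≤ 2·3 = 6.
Given |C| = 3, check: satisfied.
This |C| is below the Plotkin bound.


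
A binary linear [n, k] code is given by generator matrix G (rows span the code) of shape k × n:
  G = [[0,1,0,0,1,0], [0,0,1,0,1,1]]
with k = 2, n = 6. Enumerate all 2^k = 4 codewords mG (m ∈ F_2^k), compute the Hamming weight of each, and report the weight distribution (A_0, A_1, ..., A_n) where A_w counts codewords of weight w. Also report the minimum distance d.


Weight distribution: A_0 = 1, A_2 = 1, A_3 = 2. Minimum distance d = 2.

Enumerate all 2^2 = 4 messages m ∈ F_2^2.
For each, compute codeword c = mG in F_2^6, then tally its weight.
  m = 00 → c = 000000, weight = 0.
  m = 10 → c = 010010, weight = 2.
  m = 01 → c = 001011, weight = 3.
  m = 11 → c = 011001, weight = 3.
Tally weights:
  weight 0: 1 codewords.
  weight 2: 1 codewords.
  weight 3: 2 codewords.
Minimum distance d = smallest w > 0 with A_w > 0 = 2.
Sanity: Σ A_w = 4 = 2^2 = 4 ✓.


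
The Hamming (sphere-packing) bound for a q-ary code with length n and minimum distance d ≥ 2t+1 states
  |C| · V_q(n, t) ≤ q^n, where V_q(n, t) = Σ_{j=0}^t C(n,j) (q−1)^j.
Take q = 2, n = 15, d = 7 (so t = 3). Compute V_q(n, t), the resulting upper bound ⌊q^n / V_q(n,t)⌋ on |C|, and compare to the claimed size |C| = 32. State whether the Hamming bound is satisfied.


V_q(n, t) = 576, q^n = 32768, Hamming bound = 56, |C| = 32 ≤ bound (satisfied).

Step 1: Compute V_q(n, t) = Σ_{j=0}^3 C(n, j) (q−1)^j.
  j = 0: C(15,0)·(1)^0 = 1·1 = 1.
  j = 1: C(15,1)·(1)^1 = 15·1 = 15.
  j = 2: C(15,2)·(1)^2 = 105·1 = 105.
  j = 3: C(15,3)·(1)^3 = 455·1 = 455.
  V_q(n, t) = 1 + 15 + 105 + 455 = 576.
Step 2: q^n = 2^15 = 32768.
Step 3: Hamming bound ⌊q^n / V_q(n,t)⌋ = ⌊32768/576⌋ = 56.
Step 4: Compare |C| = 32 to 56: satisfied.
The claimed |C| lies below the Hamming bound.


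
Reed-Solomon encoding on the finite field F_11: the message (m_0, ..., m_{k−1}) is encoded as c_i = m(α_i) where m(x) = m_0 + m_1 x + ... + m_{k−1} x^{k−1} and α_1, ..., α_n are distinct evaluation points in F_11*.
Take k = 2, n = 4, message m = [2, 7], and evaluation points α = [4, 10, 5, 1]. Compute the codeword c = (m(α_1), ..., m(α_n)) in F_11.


c = [8, 6, 4, 9]

Message polynomial: m(x) = 2 + 7·x (mod 11).
For each evaluation point α_i, compute m(α_i) mod 11:
  α_1 = 4: Horner steps 7 → 8, so m(4) = 8.
  α_2 = 10: Horner steps 7 → 6, so m(10) = 6.
  α_3 = 5: Horner steps 7 → 4, so m(5) = 4.
  α_4 = 1: Horner steps 7 → 9, so m(1) = 9.
Codeword c = [8, 6, 4, 9] ∈ F_11^4.


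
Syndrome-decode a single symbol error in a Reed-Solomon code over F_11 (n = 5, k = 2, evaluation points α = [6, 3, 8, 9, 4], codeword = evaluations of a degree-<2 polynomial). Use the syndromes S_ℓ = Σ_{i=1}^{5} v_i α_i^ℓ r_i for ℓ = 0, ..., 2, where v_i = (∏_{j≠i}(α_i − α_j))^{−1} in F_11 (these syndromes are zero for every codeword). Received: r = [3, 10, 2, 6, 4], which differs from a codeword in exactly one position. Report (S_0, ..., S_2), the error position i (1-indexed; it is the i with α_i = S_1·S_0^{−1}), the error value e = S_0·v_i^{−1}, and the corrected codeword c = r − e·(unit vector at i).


S = (5, 1, 9), error at position 4, error magnitude e = 10, c = [3, 10, 2, 7, 4].

Step 1: column multipliers v_i = (∏_{j≠i}(α_i − α_j))^{−1} mod 11.
  i = 1 (α = 6): (6−3)(6−8)(6−9)(6−4) = 3·(−2)·(−3)·2 = 36 ≡ 3, so v_1 = 3^{−1} = 4 (mod 11).
  i = 2 (α = 3): (3−6)(3−8)(3−9)(3−4) = (−3)·(−5)·(−6)·(−1) = 90 ≡ 2, so v_2 = 2^{−1} = 6 (mod 11).
  i = 3 (α = 8): (8−6)(8−3)(8−9)(8−4) = 2·5·(−1)·4 = −40 ≡ 4, so v_3 = 4^{−1} = 3 (mod 11).
  i = 4 (α = 9): (9−6)(9−3)(9−8)(9−4) = 3·6·1·5 = 90 ≡ 2, so v_4 = 2^{−1} = 6 (mod 11).
  i = 5 (α = 4): (4−6)(4−3)(4−8)(4−9) = (−2)·1·(−4)·(−5) = −40 ≡ 4, so v_5 = 4^{−1} = 3 (mod 11).
  v = [4, 6, 3, 6, 3].
Step 2: syndromes of r = [3, 10, 2, 6, 4] (all sums mod 11).
  S_0 = Σ v_i r_i = 4·3 + 6·10 + 3·2 + 6·6 + 3·4 = 126 ≡ 5.
  S_1 = Σ v_i α_i r_i = 4·6·3 + 6·3·10 + 3·8·2 + 6·9·6 + 3·4·4 = 672 ≡ 1.
  α_i^2 mod 11 = [3, 9, 9, 4, 5].
  S_2 = Σ v_i α_i^2 r_i = 4·3·3 + 6·9·10 + 3·9·2 + 6·4·6 + 3·5·4 = 834 ≡ 9.
  S = (5, 1, 9) ≠ 0, so r is not a codeword (an error is present).
Step 3: locate the error. For a single error e at position i, S_ℓ = v_i·e·α_i^ℓ, so α_err = S_1/S_0.
  S_0^{−1} = 5^{−1} = 9 (mod 11), so α_err = 1·9 = 9 ≡ 9 = α_4. Error position i = 4.
  Consistency check: S_2/S_1 = 9·1 = 9 ≡ 9 = α_err ✓ (single-error assumption holds).
Step 4: error magnitude e = S_0/v_4 = S_0·∏_{j≠4}(α_4 − α_j) = 5·2 = 10 ≡ 10 (mod 11).
Step 5: correct position 4: c_4 = r_4 − e = 6 − 10 ≡ 7 (mod 11). Hence c = [3, 10, 2, 7, 4].
  Check: interpolating c through the α_i gives m(x) = 6 + 5·x (degree < 2) with m(α_i) = c_i for every i, so c is indeed a codeword.


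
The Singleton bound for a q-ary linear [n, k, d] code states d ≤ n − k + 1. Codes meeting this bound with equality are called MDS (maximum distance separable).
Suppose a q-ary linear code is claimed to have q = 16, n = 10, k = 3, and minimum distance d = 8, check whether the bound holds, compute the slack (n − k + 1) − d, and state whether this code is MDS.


Singleton RHS = n − k + 1 = 8, slack = 0, bound satisfied, MDS.

Singleton bound: d ≤ n − k + 1.
Here n = 10, k = 3, so n − k + 1 = 8.
Given d = 8, check d ≤ 8: YES.
Slack = (n − k + 1) − d = 0.
The code is MDS (slack = 0).
Description: the claimed parameters are [10, 3, 8]_16; such a code would be MDS (meets Singleton bound).


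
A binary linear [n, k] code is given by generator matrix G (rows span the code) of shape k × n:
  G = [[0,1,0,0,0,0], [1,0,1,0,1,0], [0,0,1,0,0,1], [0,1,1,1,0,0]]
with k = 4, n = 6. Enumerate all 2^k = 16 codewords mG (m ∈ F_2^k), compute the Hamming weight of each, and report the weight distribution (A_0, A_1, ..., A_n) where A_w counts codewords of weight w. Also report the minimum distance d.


Weight distribution: A_0 = 1, A_1 = 1, A_2 = 3, A_3 = 6, A_4 = 3, A_5 = 1, A_6 = 1. Minimum distance d = 1.

Enumerate all 2^4 = 16 messages m ∈ F_2^4.
For each, compute codeword c = mG in F_2^6, then tally its weight.
  m = 0000 → c = 000000, weight = 0.
  m = 1000 → c = 010000, weight = 1.
  m = 0100 → c = 101010, weight = 3.
  m = 1100 → c = 111010, weight = 4.
  m = 0010 → c = 001001, weight = 2.
  m = 1010 → c = 011001, weight = 3.
  m = 0110 → c = 100011, weight = 3.
  m = 1110 → c = 110011, weight = 4.
  m = 0001 → c = 011100, weight = 3.
  m = 1001 → c = 001100, weight = 2.
  m = 0101 → c = 110110, weight = 4.
  m = 1101 → c = 100110, weight = 3.
  m = 0011 → c = 010101, weight = 3.
  m = 1011 → c = 000101, weight = 2.
  m = 0111 → c = 111111, weight = 6.
  m = 1111 → c = 101111, weight = 5.
Tally weights:
  weight 0: 1 codewords.
  weight 1: 1 codewords.
  weight 2: 3 codewords.
  weight 3: 6 codewords.
  weight 4: 3 codewords.
  weight 5: 1 codewords.
  weight 6: 1 codewords.
Minimum distance d = smallest w > 0 with A_w > 0 = 1.
Sanity: Σ A_w = 16 = 2^4 = 16 ✓.


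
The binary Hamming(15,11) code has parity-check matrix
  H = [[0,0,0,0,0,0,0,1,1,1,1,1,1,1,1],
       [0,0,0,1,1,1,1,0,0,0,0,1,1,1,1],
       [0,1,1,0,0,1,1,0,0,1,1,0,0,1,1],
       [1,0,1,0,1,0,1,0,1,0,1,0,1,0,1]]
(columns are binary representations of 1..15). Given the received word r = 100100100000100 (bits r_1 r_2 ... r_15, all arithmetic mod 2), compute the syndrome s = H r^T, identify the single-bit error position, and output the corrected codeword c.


s = (1, 1, 1, 1)^T, error position = 15, corrected codeword c = 100100100000101

Compute s = H r^T mod 2 one row at a time:
  s_1 = 0 + 0 + 0 + 0 + 0 + 1 + 0 + 0 = 1 ≡ 1 (mod 2).
  s_2 = 1 + 0 + 0 + 1 + 0 + 1 + 0 + 0 = 3 ≡ 1 (mod 2).
  s_3 = 0 + 0 + 0 + 1 + 0 + 0 + 0 + 0 = 1 ≡ 1 (mod 2).
  s_4 = 1 + 0 + 0 + 1 + 0 + 0 + 1 + 0 = 3 ≡ 1 (mod 2).
s = (1, 1, 1, 1)^T — this equals column 15 of H (binary 1111), so error is at position 15.
Correct: flip bit 15 of r = 100100100000100 to get c = 100100100000101.


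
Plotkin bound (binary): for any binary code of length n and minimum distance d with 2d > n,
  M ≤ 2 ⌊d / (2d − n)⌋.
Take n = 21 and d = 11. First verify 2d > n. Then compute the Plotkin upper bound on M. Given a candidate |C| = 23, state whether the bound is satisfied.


Plotkin bound M ≤ 22; given |C| = 23 > bound (violated).

Check applicability: 2d = 22, n = 21.
2d − n = 1 > 0, so Plotkin applies.
Compute d/(2d−n) = 11/1 ≈ 11.0000.
⌊d/(2d−n)⌋ = 11.
Plotkin bound: M ≤ 2·11 = 22.
Given |C| = 23, check: VIOLATED.
This |C| is above the Plotkin bound, so no binary code with n = 21, d = 11 and 23 codewords exists.


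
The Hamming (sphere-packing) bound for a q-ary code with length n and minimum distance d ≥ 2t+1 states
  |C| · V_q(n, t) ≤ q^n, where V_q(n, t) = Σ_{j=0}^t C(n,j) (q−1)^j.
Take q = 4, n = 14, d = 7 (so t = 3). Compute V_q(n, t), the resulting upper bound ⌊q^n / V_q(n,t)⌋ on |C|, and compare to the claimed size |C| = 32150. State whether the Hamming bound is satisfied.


V_q(n, t) = 10690, q^n = 268435456, Hamming bound = 25110, |C| = 32150 > bound (violated).

Step 1: Compute V_q(n, t) = Σ_{j=0}^3 C(n, j) (q−1)^j.
  j = 0: C(14,0)·(3)^0 = 1·1 = 1.
  j = 1: C(14,1)·(3)^1 = 14·3 = 42.
  j = 2: C(14,2)·(3)^2 = 91·9 = 819.
  j = 3: C(14,3)·(3)^3 = 364·27 = 9828.
  V_q(n, t) = 1 + 42 + 819 + 9828 = 10690.
Step 2: q^n = 4^14 = 268435456.
Step 3: Hamming bound ⌊q^n / V_q(n,t)⌋ = ⌊268435456/10690⌋ = 25110.
Step 4: Compare |C| = 32150 to 25110: violated.
The claimed |C| lies above the Hamming bound, so no 4-ary code of length 14 with d ≥ 7 can have 32150 codewords.


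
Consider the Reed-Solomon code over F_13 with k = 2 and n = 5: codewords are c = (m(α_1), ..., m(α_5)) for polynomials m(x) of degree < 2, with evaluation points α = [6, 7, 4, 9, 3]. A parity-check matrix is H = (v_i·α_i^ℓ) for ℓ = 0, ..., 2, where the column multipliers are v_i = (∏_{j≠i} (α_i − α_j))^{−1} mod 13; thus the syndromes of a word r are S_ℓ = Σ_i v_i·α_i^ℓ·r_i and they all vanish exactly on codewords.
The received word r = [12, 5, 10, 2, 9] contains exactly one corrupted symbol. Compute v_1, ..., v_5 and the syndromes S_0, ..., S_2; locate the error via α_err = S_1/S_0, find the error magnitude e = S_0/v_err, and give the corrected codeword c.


S = (9, 11, 12), error at position 2, error magnitude e = 5, c = [12, 0, 10, 2, 9].

Step 1: column multipliers v_i = (∏_{j≠i}(α_i − α_j))^{−1} mod 13.
  i = 1 (α = 6): (6−7)(6−4)(6−9)(6−3) = (−1)·2·(−3)·3 = 18 ≡ 5, so v_1 = 5^{−1} = 8 (mod 13).
  i = 2 (α = 7): (7−6)(7−4)(7−9)(7−3) = 1·3·(−2)·4 = −24 ≡ 2, so v_2 = 2^{−1} = 7 (mod 13).
  i = 3 (α = 4): (4−6)(4−7)(4−9)(4−3) = (−2)·(−3)·(−5)·1 = −30 ≡ 9, so v_3 = 9^{−1} = 3 (mod 13).
  i = 4 (α = 9): (9−6)(9−7)(9−4)(9−3) = 3·2·5·6 = 180 ≡ 11, so v_4 = 11^{−1} = 6 (mod 13).
  i = 5 (α = 3): (3−6)(3−7)(3−4)(3−9) = (−3)·(−4)·(−1)·(−6) = 72 ≡ 7, so v_5 = 7^{−1} = 2 (mod 13).
  v = [8, 7, 3, 6, 2].
Step 2: syndromes of r = [12, 5, 10, 2, 9] (all sums mod 13).
  S_0 = Σ v_i r_i = 8·12 + 7·5 + 3·10 + 6·2 + 2·9 = 191 ≡ 9.
  S_1 = Σ v_i α_i r_i = 8·6·12 + 7·7·5 + 3·4·10 + 6·9·2 + 2·3·9 = 1103 ≡ 11.
  α_i^2 mod 13 = [10, 10, 3, 3, 9].
  S_2 = Σ v_i α_i^2 r_i = 8·10·12 + 7·10·5 + 3·3·10 + 6·3·2 + 2·9·9 = 1598 ≡ 12.
  S = (9, 11, 12) ≠ 0, so r is not a codeword (an error is present).
Step 3: locate the error. For a single error e at position i, S_ℓ = v_i·e·α_i^ℓ, so α_err = S_1/S_0.
  S_0^{−1} = 9^{−1} = 3 (mod 13), so α_err = 11·3 = 33 ≡ 7 = α_2. Error position i = 2.
  Consistency check: S_2/S_1 = 12·6 = 72 ≡ 7 = α_err ✓ (single-error assumption holds).
Step 4: error magnitude e = S_0/v_2 = S_0·∏_{j≠2}(α_2 − α_j) = 9·2 = 18 ≡ 5 (mod 13).
Step 5: correct position 2: c_2 = r_2 − e = 5 − 5 ≡ 0 (mod 13). Hence c = [12, 0, 10, 2, 9].
  Check: interpolating c through the α_i gives m(x) = 6 + 1·x (degree < 2) with m(α_i) = c_i for every i, so c is indeed a codeword.


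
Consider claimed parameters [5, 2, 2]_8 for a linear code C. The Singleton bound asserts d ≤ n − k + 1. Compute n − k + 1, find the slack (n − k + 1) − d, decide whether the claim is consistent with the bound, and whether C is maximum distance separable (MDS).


Singleton RHS = n − k + 1 = 4, slack = 2, bound satisfied, not MDS.

Singleton bound: d ≤ n − k + 1.
Here n = 5, k = 2, so n − k + 1 = 4.
Given d = 2, check d ≤ 4: YES.
Slack = (n − k + 1) − d = 2.
The code is NOT MDS (slack = 2 > 0).
Description: the claimed parameters are [5, 2, 2]_8; such a code would be non-MDS.


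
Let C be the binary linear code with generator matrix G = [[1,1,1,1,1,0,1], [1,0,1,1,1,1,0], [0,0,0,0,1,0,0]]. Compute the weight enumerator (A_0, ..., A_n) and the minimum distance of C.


Weight distribution: A_0 = 1, A_1 = 1, A_3 = 1, A_4 = 2, A_5 = 2, A_6 = 1. Minimum distance d = 1.

Enumerate all 2^3 = 8 messages m ∈ F_2^3.
For each, compute codeword c = mG in F_2^7, then tally its weight.
  m = 000 → c = 0000000, weight = 0.
  m = 100 → c = 1111101, weight = 6.
  m = 010 → c = 1011110, weight = 5.
  m = 110 → c = 0100011, weight = 3.
  m = 001 → c = 0000100, weight = 1.
  m = 101 → c = 1111001, weight = 5.
  m = 011 → c = 1011010, weight = 4.
  m = 111 → c = 0100111, weight = 4.
Tally weights:
  weight 0: 1 codewords.
  weight 1: 1 codewords.
  weight 3: 1 codewords.
  weight 4: 2 codewords.
  weight 5: 2 codewords.
  weight 6: 1 codewords.
Minimum distance d = smallest w > 0 with A_w > 0 = 1.
Sanity: Σ A_w = 8 = 2^3 = 8 ✓.


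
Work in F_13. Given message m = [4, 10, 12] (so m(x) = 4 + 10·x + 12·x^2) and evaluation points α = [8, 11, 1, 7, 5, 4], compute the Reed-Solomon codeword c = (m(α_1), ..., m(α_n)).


c = [7, 6, 0, 12, 3, 2]

Message polynomial: m(x) = 4 + 10·x + 12·x^2 (mod 13).
For each evaluation point α_i, compute m(α_i) mod 13:
  α_1 = 8: Horner steps 12 → 2 → 7, so m(8) = 7.
  α_2 = 11: Horner steps 12 → 12 → 6, so m(11) = 6.
  α_3 = 1: Horner steps 12 → 9 → 0, so m(1) = 0.
  α_4 = 7: Horner steps 12 → 3 → 12, so m(7) = 12.
  α_5 = 5: Horner steps 12 → 5 → 3, so m(5) = 3.
  α_6 = 4: Horner steps 12 → 6 → 2, so m(4) = 2.
Codeword c = [7, 6, 0, 12, 3, 2] ∈ F_13^6.


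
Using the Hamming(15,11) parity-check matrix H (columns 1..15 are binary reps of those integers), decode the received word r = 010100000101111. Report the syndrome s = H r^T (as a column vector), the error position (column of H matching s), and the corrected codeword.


s = (1, 1, 0, 0)^T, error position = 12, corrected codeword c = 010100000100111

Compute s = H r^T mod 2 one row at a time:
  s_1 = 0 + 0 + 1 + 0 + 1 + 1 + 1 + 1 = 5 ≡ 1 (mod 2).
  s_2 = 1 + 0 + 0 + 0 + 1 + 1 + 1 + 1 = 5 ≡ 1 (mod 2).
  s_3 = 1 + 0 + 0 + 0 + 1 + 0 + 1 + 1 = 4 ≡ 0 (mod 2).
  s_4 = 0 + 0 + 0 + 0 + 0 + 0 + 1 + 1 = 2 ≡ 0 (mod 2).
s = (1, 1, 0, 0)^T — this equals column 12 of H (binary 1100), so error is at position 12.
Correct: flip bit 12 of r = 010100000101111 to get c = 010100000100111.


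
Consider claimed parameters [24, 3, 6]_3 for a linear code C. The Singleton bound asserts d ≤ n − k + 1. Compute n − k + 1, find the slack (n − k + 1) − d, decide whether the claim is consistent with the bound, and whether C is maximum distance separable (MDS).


Singleton RHS = n − k + 1 = 22, slack = 16, bound satisfied, not MDS.

Singleton bound: d ≤ n − k + 1.
Here n = 24, k = 3, so n − k + 1 = 22.
Given d = 6, check d ≤ 22: YES.
Slack = (n − k + 1) − d = 16.
The code is NOT MDS (slack = 16 > 0).
Description: the claimed parameters are [24, 3, 6]_3; such a code would be non-MDS.


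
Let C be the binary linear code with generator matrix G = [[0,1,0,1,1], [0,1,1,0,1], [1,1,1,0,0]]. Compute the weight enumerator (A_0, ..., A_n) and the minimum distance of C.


Weight distribution: A_0 = 1, A_2 = 2, A_3 = 4, A_4 = 1. Minimum distance d = 2.

Enumerate all 2^3 = 8 messages m ∈ F_2^3.
For each, compute codeword c = mG in F_2^5, then tally its weight.
  m = 000 → c = 00000, weight = 0.
  m = 100 → c = 01011, weight = 3.
  m = 010 → c = 01101, weight = 3.
  m = 110 → c = 00110, weight = 2.
  m = 001 → c = 11100, weight = 3.
  m = 101 → c = 10111, weight = 4.
  m = 011 → c = 10001, weight = 2.
  m = 111 → c = 11010, weight = 3.
Tally weights:
  weight 0: 1 codewords.
  weight 2: 2 codewords.
  weight 3: 4 codewords.
  weight 4: 1 codewords.
Minimum distance d = smallest w > 0 with A_w > 0 = 2.
Sanity: Σ A_w = 8 = 2^3 = 8 ✓.


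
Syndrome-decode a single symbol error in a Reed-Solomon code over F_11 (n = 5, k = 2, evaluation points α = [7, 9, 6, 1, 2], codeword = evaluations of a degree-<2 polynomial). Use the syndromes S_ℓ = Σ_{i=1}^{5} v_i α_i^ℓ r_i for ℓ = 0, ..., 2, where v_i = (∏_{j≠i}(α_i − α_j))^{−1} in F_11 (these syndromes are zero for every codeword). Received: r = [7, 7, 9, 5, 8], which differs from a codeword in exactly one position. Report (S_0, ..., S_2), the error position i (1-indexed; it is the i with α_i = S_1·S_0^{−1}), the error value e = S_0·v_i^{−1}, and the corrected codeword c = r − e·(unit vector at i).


S = (1, 7, 5), error at position 1, error magnitude e = 6, c = [1, 7, 9, 5, 8].

Step 1: column multipliers v_i = (∏_{j≠i}(α_i − α_j))^{−1} mod 11.
  i = 1 (α = 7): (7−9)(7−6)(7−1)(7−2) = (−2)·1·6·5 = −60 ≡ 6, so v_1 = 6^{−1} = 2 (mod 11).
  i = 2 (α = 9): (9−7)(9−6)(9−1)(9−2) = 2·3·8·7 = 336 ≡ 6, so v_2 = 6^{−1} = 2 (mod 11).
  i = 3 (α = 6): (6−7)(6−9)(6−1)(6−2) = (−1)·(−3)·5·4 = 60 ≡ 5, so v_3 = 5^{−1} = 9 (mod 11).
  i = 4 (α = 1): (1−7)(1−9)(1−6)(1−2) = (−6)·(−8)·(−5)·(−1) = 240 ≡ 9, so v_4 = 9^{−1} = 5 (mod 11).
  i = 5 (α = 2): (2−7)(2−9)(2−6)(2−1) = (−5)·(−7)·(−4)·1 = −140 ≡ 3, so v_5 = 3^{−1} = 4 (mod 11).
  v = [2, 2, 9, 5, 4].
Step 2: syndromes of r = [7, 7, 9, 5, 8] (all sums mod 11).
  S_0 = Σ v_i r_i = 2·7 + 2·7 + 9·9 + 5·5 + 4·8 = 166 ≡ 1.
  S_1 = Σ v_i α_i r_i = 2·7·7 + 2·9·7 + 9·6·9 + 5·1·5 + 4·2·8 = 799 ≡ 7.
  α_i^2 mod 11 = [5, 4, 3, 1, 4].
  S_2 = Σ v_i α_i^2 r_i = 2·5·7 + 2·4·7 + 9·3·9 + 5·1·5 + 4·4·8 = 522 ≡ 5.
  S = (1, 7, 5) ≠ 0, so r is not a codeword (an error is present).
Step 3: locate the error. For a single error e at position i, S_ℓ = v_i·e·α_i^ℓ, so α_err = S_1/S_0.
  S_0^{−1} = 1^{−1} = 1 (mod 11), so α_err = 7·1 = 7 ≡ 7 = α_1. Error position i = 1.
  Consistency check: S_2/S_1 = 5·8 = 40 ≡ 7 = α_err ✓ (single-error assumption holds).
Step 4: error magnitude e = S_0/v_1 = S_0·∏_{j≠1}(α_1 − α_j) = 1·6 = 6 ≡ 6 (mod 11).
Step 5: correct position 1: c_1 = r_1 − e = 7 − 6 ≡ 1 (mod 11). Hence c = [1, 7, 9, 5, 8].
  Check: interpolating c through the α_i gives m(x) = 2 + 3·x (degree < 2) with m(α_i) = c_i for every i, so c is indeed a codeword.
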